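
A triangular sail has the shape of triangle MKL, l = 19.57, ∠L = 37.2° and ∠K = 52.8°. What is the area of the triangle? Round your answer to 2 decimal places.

The third angle is ∠M = 180° − ∠K − ∠L = 90.00°.
Law of sines: m = l·sin M/sin L ≈ 32.369.
Law of sines: k = l·sin K/sin L ≈ 25.783.
Area = ½·l·m·sin K ≈ 252.28.

area ≈ 252.28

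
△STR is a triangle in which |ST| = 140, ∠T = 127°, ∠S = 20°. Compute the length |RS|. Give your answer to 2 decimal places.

The third angle is ∠R = 180° − ∠S − ∠T = 33.00°.
Law of sines: |RS| = |ST|·sin T/sin R ≈ 205.29.

205.29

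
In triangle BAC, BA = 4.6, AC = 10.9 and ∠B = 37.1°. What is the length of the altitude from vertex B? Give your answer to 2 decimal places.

Law of sines: sin C = BA·sin B/AC ≈ 0.25456.
Since AC ≥ BA, only the acute value applies: ∠C ≈ 14.75°.
Then ∠A = 180° − ∠B − ∠C ≈ 128.15°.
Law of sines gives CB = AC·sin A/sin B ≈ 14.21.
Area = ½·AC·BA·sin A ≈ 19.714.
The altitude from B has length 2·area/AC ≈ 3.6173.

3.62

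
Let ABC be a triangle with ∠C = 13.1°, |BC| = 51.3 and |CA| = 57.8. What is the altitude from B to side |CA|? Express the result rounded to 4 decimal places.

By the law of cosines, |AB|² = |BC|² + |CA|² − 2·|BC|·|CA|·cos C = 196.58, so |AB| ≈ 14.021.
Area = ½·|BC|·|CA|·sin C ≈ 336.03.
The altitude from B has length 2·area/|CA| ≈ 11.627.

h_B ≈ 11.6272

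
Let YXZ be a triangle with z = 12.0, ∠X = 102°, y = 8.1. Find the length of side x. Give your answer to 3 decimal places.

By the law of cosines, x² = z² + y² − 2·z·y·cos X = 250.03, so x ≈ 15.812.

15.812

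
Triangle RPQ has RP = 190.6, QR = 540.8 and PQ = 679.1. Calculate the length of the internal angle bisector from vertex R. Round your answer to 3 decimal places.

t_R ≈ 119.224

By the law of cosines, cos R = (QR² + RP² − PQ²) / (2·QR·RP) ≈ -0.64216, so ∠R ≈ 129.95°.
The bisector from R has length 2·QR·RP·cos(∠R/2)/(QR+RP) ≈ 119.22.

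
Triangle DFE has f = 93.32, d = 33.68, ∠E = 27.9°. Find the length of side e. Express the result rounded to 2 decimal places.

65.48

By the law of cosines, e² = d² + f² − 2·d·f·cos E = 4287.6, so e ≈ 65.48.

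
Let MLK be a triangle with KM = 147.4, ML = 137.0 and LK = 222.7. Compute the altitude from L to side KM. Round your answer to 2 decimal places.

h_L ≈ 133.48

Semiperimeter s = (222.7 + 147.4 + 137)/2 = 253.55.
Heron's formula: area = √(253.55·30.85·106.15·116.55) ≈ 9837.3.
The altitude from L has length 2·area/KM ≈ 133.48.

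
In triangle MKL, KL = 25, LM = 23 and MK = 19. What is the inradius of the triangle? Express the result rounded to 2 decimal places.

r ≈ 6.22

Semiperimeter s = (25 + 23 + 19)/2 = 33.5.
Heron's formula: area = √(33.5·8.5·10.5·14.5) ≈ 208.21.
Inradius = area/s = 208.21/33.5 ≈ 6.2154.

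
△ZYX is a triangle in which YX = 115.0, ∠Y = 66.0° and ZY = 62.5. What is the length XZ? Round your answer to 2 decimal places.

106.23

By the law of cosines, XZ² = ZY² + YX² − 2·ZY·YX·cos Y = 11284, so XZ ≈ 106.23.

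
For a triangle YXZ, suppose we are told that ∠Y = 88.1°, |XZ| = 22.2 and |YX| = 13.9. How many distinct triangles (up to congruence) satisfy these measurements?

1

|YX|·sin Y = 13.9·sin(88.1°) ≈ 13.89.
Since |XZ| ≥ |YX|, exactly one triangle exists.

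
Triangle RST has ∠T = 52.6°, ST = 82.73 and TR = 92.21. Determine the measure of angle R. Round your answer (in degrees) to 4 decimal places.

∠R ≈ 57.4428°

By the law of cosines, RS² = ST² + TR² − 2·ST·TR·cos T = 6080.2, so RS ≈ 77.975.
Law of cosines again: cos R = (TR² + RS² − ST²)/(2·TR·RS) ≈ 0.53814, so ∠R ≈ 57.44°.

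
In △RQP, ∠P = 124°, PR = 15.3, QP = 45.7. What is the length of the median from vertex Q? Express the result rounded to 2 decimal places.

50.38

By the law of cosines, RQ² = QP² + PR² − 2·QP·PR·cos P = 3104.6, so RQ ≈ 55.719.
Median from Q: ½√(2·RQ² + 2·QP² − PR²) ≈ 50.379.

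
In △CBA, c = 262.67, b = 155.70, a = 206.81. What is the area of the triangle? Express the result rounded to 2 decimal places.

area ≈ 16092.53

Semiperimeter s = (262.67 + 155.7 + 206.81)/2 = 312.59.
Heron's formula: area = √(312.59·49.92·156.89·105.78) ≈ 16093.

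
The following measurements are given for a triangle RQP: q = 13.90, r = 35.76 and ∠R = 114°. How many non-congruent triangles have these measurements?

q·sin R = 13.90·sin(114°) ≈ 12.7.
Since ∠R is not acute, a triangle exists only if r > q; here r > q, so there is exactly one triangle.

1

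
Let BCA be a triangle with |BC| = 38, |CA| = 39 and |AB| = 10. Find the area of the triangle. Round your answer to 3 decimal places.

189.913

Semiperimeter s = (39 + 10 + 38)/2 = 43.5.
Heron's formula: area = √(43.5·4.5·33.5·5.5) ≈ 189.91.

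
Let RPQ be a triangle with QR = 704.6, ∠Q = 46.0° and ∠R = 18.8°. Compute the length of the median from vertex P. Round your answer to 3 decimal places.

The third angle is ∠P = 180° − ∠Q − ∠R = 115.20°.
Law of sines: PQ = QR·sin R/sin P ≈ 250.95.
Law of sines: RP = QR·sin Q/sin P ≈ 560.16.
Median from P: ½√(2·RP² + 2·PQ² − QR²) ≈ 253.5.

m_P ≈ 253.500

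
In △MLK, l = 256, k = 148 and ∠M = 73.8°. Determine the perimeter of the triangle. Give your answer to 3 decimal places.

661.486

By the law of cosines, m² = l² + k² − 2·l·k·cos M = 66299, so m ≈ 257.49.
Semiperimeter s = (257.49+256+148)/2 = 330.74.
Perimeter = 257.49 + 256 + 148 = 661.49.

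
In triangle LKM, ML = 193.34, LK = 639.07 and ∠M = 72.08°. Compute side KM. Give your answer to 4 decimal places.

Law of sines: sin K = ML·sin M/LK ≈ 0.28786.
Since LK ≥ ML, only the acute value applies: ∠K ≈ 16.73°.
Then ∠L = 180° − ∠M − ∠K ≈ 91.19°.
Law of sines gives KM = LK·sin L/sin M ≈ 671.51.

671.5090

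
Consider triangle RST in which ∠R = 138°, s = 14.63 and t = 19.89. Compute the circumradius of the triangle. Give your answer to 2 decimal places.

24.12

By the law of cosines, r² = s² + t² − 2·s·t·cos R = 1042.1, so r ≈ 32.282.
Area = ½·s·t·sin R ≈ 97.355.
Circumradius = r/(2 sin R) ≈ 24.123.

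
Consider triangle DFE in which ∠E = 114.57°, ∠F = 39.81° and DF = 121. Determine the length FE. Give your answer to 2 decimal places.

57.53

The third angle is ∠D = 180° − ∠F − ∠E = 25.62°.
Law of sines: FE = DF·sin D/sin E ≈ 57.53.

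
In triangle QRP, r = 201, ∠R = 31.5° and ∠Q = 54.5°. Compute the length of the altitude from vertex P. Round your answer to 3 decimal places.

163.637

The third angle is ∠P = 180° − ∠Q − ∠R = 94.00°.
Law of sines: q = r·sin Q/sin R ≈ 313.18.
Law of sines: p = r·sin P/sin R ≈ 383.75.
Area = ½·r·q·sin P ≈ 31398.
The altitude from P has length 2·area/p ≈ 163.64.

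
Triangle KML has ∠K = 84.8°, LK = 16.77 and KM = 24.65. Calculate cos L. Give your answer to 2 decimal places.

0.51

By the law of cosines, ML² = LK² + KM² − 2·LK·KM·cos K = 813.92, so ML ≈ 28.529.
Law of cosines again: cos L = (ML² + LK² − KM²)/(2·ML·LK) ≈ 0.50951, so ∠L ≈ 59.37°.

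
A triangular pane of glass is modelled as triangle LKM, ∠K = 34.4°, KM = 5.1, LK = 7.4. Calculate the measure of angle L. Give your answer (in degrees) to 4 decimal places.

By the law of cosines, ML² = LK² + KM² − 2·LK·KM·cos K = 18.49, so ML ≈ 4.3001.
Law of cosines again: cos L = (ML² + LK² − KM²)/(2·ML·LK) ≈ 0.74230, so ∠L ≈ 42.07°.

42.0724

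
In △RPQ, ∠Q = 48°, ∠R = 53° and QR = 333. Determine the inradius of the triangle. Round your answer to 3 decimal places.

The third angle is ∠P = 180° − ∠Q − ∠R = 79.00°.
Law of sines: PQ = QR·sin R/sin P ≈ 270.92.
Law of sines: RP = QR·sin Q/sin P ≈ 252.1.
Area = ½·QR·PQ·sin Q ≈ 33522.
Semiperimeter s = (270.92+333+252.1)/2 = 428.01.
Inradius = area/s = 33522/428.01 ≈ 78.321.

78.321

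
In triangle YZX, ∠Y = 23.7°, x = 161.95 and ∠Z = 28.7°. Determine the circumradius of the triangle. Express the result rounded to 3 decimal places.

The third angle is ∠X = 180° − ∠Y − ∠Z = 127.60°.
Law of sines: y = x·sin Y/sin X ≈ 82.161.
Law of sines: z = x·sin Z/sin X ≈ 98.161.
Circumradius = x/(2 sin X) ≈ 102.2.

R ≈ 102.204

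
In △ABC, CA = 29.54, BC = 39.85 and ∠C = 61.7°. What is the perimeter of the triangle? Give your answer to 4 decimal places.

106.0570

By the law of cosines, AB² = BC² + CA² − 2·BC·CA·cos C = 1344.5, so AB ≈ 36.667.
Semiperimeter s = (39.85+29.54+36.667)/2 = 53.029.
Perimeter = 39.85 + 29.54 + 36.667 = 106.06.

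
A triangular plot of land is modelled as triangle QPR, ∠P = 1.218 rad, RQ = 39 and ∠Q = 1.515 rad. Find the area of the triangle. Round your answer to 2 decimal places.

The third angle is ∠R = π − ∠Q − ∠P = 0.409 rad.
Law of sines: PR = RQ·sin Q/sin P ≈ 41.495.
Law of sines: QP = RQ·sin R/sin P ≈ 16.512.
Area = ½·RQ·PR·sin R ≈ 321.49.

321.49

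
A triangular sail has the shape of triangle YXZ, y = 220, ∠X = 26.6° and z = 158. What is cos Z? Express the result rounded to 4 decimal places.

By the law of cosines, x² = z² + y² − 2·z·y·cos X = 11202, so x ≈ 105.84.
Law of cosines again: cos Z = (y² + x² − z²)/(2·y·x) ≈ 0.74379, so ∠Z ≈ 41.94°.

0.7438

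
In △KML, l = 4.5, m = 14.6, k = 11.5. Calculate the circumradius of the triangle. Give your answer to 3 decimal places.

R ≈ 9.010

By the law of cosines, cos K = (m² + l² − k²) / (2·m·l) ≈ 0.76986, so ∠K ≈ 39.66°.
Circumradius = k/(2 sin K) ≈ 9.0096.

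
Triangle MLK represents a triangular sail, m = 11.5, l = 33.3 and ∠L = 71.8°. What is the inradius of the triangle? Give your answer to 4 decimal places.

4.7953

Law of sines: sin M = m·sin L/l ≈ 0.32807.
Since l ≥ m, only the acute value applies: ∠M ≈ 19.15°.
Then ∠K = 180° − ∠L − ∠M ≈ 89.05°.
Law of sines gives k = l·sin K/sin L ≈ 35.049.
Area = ½·l·m·sin K ≈ 191.45.
Semiperimeter s = (11.5+33.3+35.049)/2 = 39.924.
Inradius = area/s = 191.45/39.924 ≈ 4.7953.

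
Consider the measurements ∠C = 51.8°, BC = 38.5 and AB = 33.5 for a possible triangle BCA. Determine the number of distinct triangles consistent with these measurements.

2

BC·sin C = 38.5·sin(51.8°) ≈ 30.26.
Since BC sin C < AB < BC (30.26 < 33.5 < 38.5), two triangles exist.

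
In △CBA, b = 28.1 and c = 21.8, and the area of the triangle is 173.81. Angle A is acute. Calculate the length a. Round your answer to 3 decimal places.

From area = ½·c·b·sin A, we get sin A = 2·area/(c·b) ≈ 0.56747.
Taking the acute solution, ∠A ≈ 34.57°.
Law of cosines then gives a ≈ 16.002.

16.002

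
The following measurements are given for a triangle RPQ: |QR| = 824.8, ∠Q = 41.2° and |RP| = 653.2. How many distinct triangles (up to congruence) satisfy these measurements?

|QR|·sin Q = 824.8·sin(41.2°) ≈ 543.3.
Since |QR| sin Q < |RP| < |QR| (543.3 < 653.2 < 824.8), two triangles exist.

2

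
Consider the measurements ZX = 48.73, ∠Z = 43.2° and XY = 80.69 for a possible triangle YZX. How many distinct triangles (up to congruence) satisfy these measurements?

1

ZX·sin Z = 48.73·sin(43.2°) ≈ 33.36.
Since XY ≥ ZX, exactly one triangle exists.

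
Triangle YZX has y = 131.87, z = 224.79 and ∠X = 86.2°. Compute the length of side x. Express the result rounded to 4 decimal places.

By the law of cosines, x² = y² + z² − 2·y·z·cos X = 63991, so x ≈ 252.96.

252.9647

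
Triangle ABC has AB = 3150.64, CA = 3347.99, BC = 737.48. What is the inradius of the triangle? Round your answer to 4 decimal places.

Semiperimeter s = (737.48 + 3348 + 3150.6)/2 = 3618.1.
Heron's formula: area = √(3618.1·2880.6·270.07·467.41) ≈ 1.147e+06.
Inradius = area/s = 1.147e+06/3618.1 ≈ 317.02.

r ≈ 317.0206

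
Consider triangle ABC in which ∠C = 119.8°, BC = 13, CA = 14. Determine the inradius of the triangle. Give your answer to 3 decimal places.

r ≈ 3.136

By the law of cosines, AB² = BC² + CA² − 2·BC·CA·cos C = 545.9, so AB ≈ 23.364.
Area = ½·BC·CA·sin C ≈ 78.967.
Semiperimeter s = (13+14+23.364)/2 = 25.182.
Inradius = area/s = 78.967/25.182 ≈ 3.1358.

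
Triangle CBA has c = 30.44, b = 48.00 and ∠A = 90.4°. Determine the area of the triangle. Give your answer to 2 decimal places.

Area = ½·c·b·sin A ≈ 730.54.

area ≈ 730.54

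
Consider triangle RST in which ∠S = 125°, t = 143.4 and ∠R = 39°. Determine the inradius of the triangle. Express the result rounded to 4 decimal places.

42.8766

The third angle is ∠T = 180° − ∠R − ∠S = 16.00°.
Law of sines: r = t·sin R/sin T ≈ 327.4.
Law of sines: s = t·sin S/sin T ≈ 426.16.
Area = ½·t·r·sin S ≈ 19229.
Semiperimeter p = (327.4+426.16+143.4)/2 = 448.48.
Inradius = area/p = 19229/448.48 ≈ 42.877.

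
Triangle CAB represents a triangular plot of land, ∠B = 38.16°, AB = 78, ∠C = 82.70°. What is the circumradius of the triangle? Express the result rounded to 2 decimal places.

R ≈ 39.32

The third angle is ∠A = 180° − ∠B − ∠C = 59.14°.
Law of sines: BC = AB·sin A/sin C ≈ 67.504.
Law of sines: CA = AB·sin B/sin C ≈ 48.587.
Circumradius = AB/(2 sin C) ≈ 39.319.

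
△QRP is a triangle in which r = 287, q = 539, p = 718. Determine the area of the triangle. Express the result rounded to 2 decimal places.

Semiperimeter s = (539 + 287 + 718)/2 = 772.
Heron's formula: area = √(772·233·485·54) ≈ 68636.

area ≈ 68636.38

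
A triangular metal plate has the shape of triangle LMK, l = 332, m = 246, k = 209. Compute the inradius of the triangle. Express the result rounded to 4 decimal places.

65.2168

Semiperimeter s = (332 + 246 + 209)/2 = 393.5.
Heron's formula: area = √(393.5·61.5·147.5·184.5) ≈ 25663.
Inradius = area/s = 25663/393.5 ≈ 65.217.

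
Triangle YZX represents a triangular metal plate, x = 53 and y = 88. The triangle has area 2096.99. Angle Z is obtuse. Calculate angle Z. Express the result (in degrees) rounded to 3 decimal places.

115.944

From area = ½·x·y·sin Z, we get sin Z = 2·area/(x·y) ≈ 0.89922.
Taking the obtuse solution, ∠Z ≈ 115.94°.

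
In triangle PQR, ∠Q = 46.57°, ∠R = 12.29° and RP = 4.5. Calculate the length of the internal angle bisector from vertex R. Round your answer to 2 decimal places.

The third angle is ∠P = 180° − ∠Q − ∠R = 121.14°.
Law of sines: QR = RP·sin P/sin Q ≈ 5.3036.
Law of sines: PQ = RP·sin R/sin Q ≈ 1.319.
The bisector from R has length 2·QR·RP·cos(∠R/2)/(QR+RP) ≈ 4.8409.

t_R ≈ 4.84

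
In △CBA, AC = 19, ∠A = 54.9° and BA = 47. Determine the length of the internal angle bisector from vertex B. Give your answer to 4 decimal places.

41.9131

By the law of cosines, CB² = BA² + AC² − 2·BA·AC·cos A = 1543, so CB ≈ 39.282.
Law of cosines again: cos B = (CB² + BA² − AC²)/(2·CB·BA) ≈ 0.91837, so ∠B ≈ 23.31°.
The bisector from B has length 2·CB·BA·cos(∠B/2)/(CB+BA) ≈ 41.913.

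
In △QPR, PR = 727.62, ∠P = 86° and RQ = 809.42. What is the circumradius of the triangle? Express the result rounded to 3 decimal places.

405.698

Law of sines: sin Q = PR·sin P/RQ ≈ 0.89675.
Since RQ ≥ PR, only the acute value applies: ∠Q ≈ 63.73°.
Then ∠R = 180° − ∠P − ∠Q ≈ 30.27°.
Law of sines gives QP = RQ·sin R/sin P ≈ 408.95.
Circumradius = RQ/(2 sin P) ≈ 405.7.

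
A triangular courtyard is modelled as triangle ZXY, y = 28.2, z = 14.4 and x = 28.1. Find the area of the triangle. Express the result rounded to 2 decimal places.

Semiperimeter s = (14.4 + 28.1 + 28.2)/2 = 35.35.
Heron's formula: area = √(35.35·20.95·7.25·7.15) ≈ 195.93.

area ≈ 195.93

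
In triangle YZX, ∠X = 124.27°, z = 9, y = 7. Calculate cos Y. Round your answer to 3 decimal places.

cos Y ≈ 0.913

By the law of cosines, x² = y² + z² − 2·y·z·cos X = 200.95, so x ≈ 14.176.
Law of cosines again: cos Y = (z² + x² − y²)/(2·z·x) ≈ 0.91295, so ∠Y ≈ 24.08°.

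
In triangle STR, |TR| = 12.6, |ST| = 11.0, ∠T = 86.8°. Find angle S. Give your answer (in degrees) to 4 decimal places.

∠S ≈ 50.7007°

By the law of cosines, |RS|² = |ST|² + |TR|² − 2·|ST|·|TR|·cos T = 264.29, so |RS| ≈ 16.257.
Law of cosines again: cos S = (|RS|² + |ST|² − |TR|²)/(2·|RS|·|ST|) ≈ 0.63337, so ∠S ≈ 50.70°.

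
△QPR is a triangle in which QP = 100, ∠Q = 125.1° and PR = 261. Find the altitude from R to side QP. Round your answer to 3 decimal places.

Law of sines: sin R = QP·sin Q/PR ≈ 0.31347.
Since PR ≥ QP, only the acute value applies: ∠R ≈ 18.27°.
Then ∠P = 180° − ∠Q − ∠R ≈ 36.63°.
Law of sines gives RQ = PR·sin P/sin Q ≈ 190.34.
Area = ½·PR·QP·sin P ≈ 7786.5.
The altitude from R has length 2·area/QP ≈ 155.73.

h_R ≈ 155.731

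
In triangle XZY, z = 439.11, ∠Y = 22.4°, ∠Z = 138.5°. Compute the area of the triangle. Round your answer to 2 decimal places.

area ≈ 18142.38

The third angle is ∠X = 180° − ∠Z − ∠Y = 19.10°.
Law of sines: x = z·sin X/sin Z ≈ 216.84.
Law of sines: y = z·sin Y/sin Z ≈ 252.53.
Area = ½·z·x·sin Y ≈ 18142.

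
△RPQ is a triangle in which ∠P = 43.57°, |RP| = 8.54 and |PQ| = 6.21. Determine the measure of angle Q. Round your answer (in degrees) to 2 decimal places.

∠Q ≈ 89.78°

By the law of cosines, |QR|² = |RP|² + |PQ|² − 2·|RP|·|PQ|·cos P = 34.647, so |QR| ≈ 5.8862.
Law of cosines again: cos Q = (|PQ|² + |QR|² − |RP|²)/(2·|PQ|·|QR|) ≈ 0.00382, so ∠Q ≈ 89.78°.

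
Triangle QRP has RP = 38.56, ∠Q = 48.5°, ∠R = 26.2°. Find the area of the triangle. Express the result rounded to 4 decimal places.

area ≈ 422.7197

The third angle is ∠P = 180° − ∠Q − ∠R = 105.30°.
Law of sines: PQ = RP·sin R/sin Q ≈ 22.731.
Law of sines: QR = RP·sin P/sin Q ≈ 49.66.
Area = ½·RP·PQ·sin P ≈ 422.72.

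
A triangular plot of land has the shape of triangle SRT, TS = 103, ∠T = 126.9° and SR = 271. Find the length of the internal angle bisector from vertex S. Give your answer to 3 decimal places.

Law of sines: sin R = TS·sin T/SR ≈ 0.30394.
Since SR ≥ TS, only the acute value applies: ∠R ≈ 17.69°.
Then ∠S = 180° − ∠T − ∠R ≈ 35.41°.
Law of sines gives RT = SR·sin S/sin T ≈ 196.34.
The bisector from S has length 2·TS·SR·cos(∠S/2)/(TS+SR) ≈ 142.2.

t_S ≈ 142.199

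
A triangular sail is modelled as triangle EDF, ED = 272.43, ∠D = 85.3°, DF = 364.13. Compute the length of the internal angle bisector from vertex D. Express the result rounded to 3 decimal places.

229.239

By the law of cosines, FE² = ED² + DF² − 2·ED·DF·cos D = 1.9055e+05, so FE ≈ 436.52.
The bisector from D has length 2·ED·DF·cos(∠D/2)/(ED+DF) ≈ 229.24.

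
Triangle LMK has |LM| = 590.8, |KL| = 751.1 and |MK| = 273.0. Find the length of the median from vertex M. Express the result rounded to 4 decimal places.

Median from M: ½√(2·|LM|² + 2·|MK|² − |KL|²) ≈ 265.99.

m_M ≈ 265.9869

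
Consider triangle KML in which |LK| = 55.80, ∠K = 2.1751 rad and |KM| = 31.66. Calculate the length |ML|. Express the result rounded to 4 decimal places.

78.2531

By the law of cosines, |ML|² = |LK|² + |KM|² − 2·|LK|·|KM|·cos K = 6123.6, so |ML| ≈ 78.253.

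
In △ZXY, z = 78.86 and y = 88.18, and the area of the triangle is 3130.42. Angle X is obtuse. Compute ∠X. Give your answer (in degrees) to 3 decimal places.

∠X ≈ 115.797°

From area = ½·y·z·sin X, we get sin X = 2·area/(y·z) ≈ 0.90034.
Taking the obtuse solution, ∠X ≈ 115.80°.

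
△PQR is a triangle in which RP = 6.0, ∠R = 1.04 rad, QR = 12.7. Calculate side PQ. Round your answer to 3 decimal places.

By the law of cosines, PQ² = QR² + RP² − 2·QR·RP·cos R = 120.14, so PQ ≈ 10.961.

10.961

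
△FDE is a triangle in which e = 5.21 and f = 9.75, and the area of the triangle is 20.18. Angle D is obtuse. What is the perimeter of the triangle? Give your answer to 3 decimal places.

From area = ½·e·f·sin D, we get sin D = 2·area/(e·f) ≈ 0.79453.
Taking the obtuse solution, ∠D ≈ 2.223 rad.
Law of cosines then gives d ≈ 13.561.
Perimeter = 9.75 + 13.561 + 5.21 = 28.521.

28.521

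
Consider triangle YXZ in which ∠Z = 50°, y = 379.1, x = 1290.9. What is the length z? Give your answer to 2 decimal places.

By the law of cosines, z² = y² + x² − 2·y·x·cos Z = 1.181e+06, so z ≈ 1086.7.

1086.74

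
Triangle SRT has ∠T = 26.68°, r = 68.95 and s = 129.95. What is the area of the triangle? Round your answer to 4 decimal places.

area ≈ 2011.5637

Area = ½·s·r·sin T ≈ 2011.6.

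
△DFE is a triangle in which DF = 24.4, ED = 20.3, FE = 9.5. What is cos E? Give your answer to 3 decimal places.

-0.241

By the law of cosines, cos E = (FE² + ED² − DF²) / (2·FE·ED) ≈ -0.24117, so ∠E ≈ 103.96°.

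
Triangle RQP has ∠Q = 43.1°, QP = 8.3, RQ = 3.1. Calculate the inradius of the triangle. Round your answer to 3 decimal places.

r ≈ 0.988

By the law of cosines, PR² = RQ² + QP² − 2·RQ·QP·cos Q = 40.926, so PR ≈ 6.3973.
Area = ½·RQ·QP·sin Q ≈ 8.7903.
Semiperimeter s = (8.3+6.3973+3.1)/2 = 8.8987.
Inradius = area/s = 8.7903/8.8987 ≈ 0.98782.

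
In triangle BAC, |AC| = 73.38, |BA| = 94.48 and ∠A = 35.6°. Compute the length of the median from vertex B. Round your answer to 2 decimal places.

By the law of cosines, |CB|² = |BA|² + |AC|² − 2·|BA|·|AC|·cos A = 3036.7, so |CB| ≈ 55.107.
Median from B: ½√(2·|CB|² + 2·|BA|² − |AC|²) ≈ 68.084.

m_B ≈ 68.08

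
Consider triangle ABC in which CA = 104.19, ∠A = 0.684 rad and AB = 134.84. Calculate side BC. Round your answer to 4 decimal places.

85.2058

By the law of cosines, BC² = CA² + AB² − 2·CA·AB·cos A = 7260, so BC ≈ 85.206.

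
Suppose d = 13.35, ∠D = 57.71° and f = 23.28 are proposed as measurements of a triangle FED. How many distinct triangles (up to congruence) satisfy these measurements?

0

f·sin D = 23.28·sin(57.71°) ≈ 19.68.
Since d = 13.35 < 19.68 = f sin D, no triangle exists.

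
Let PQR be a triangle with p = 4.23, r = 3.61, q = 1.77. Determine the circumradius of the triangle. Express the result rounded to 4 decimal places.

2.1346

By the law of cosines, cos P = (q² + r² − p²) / (2·q·r) ≈ -0.13521, so ∠P ≈ 97.77°.
Circumradius = p/(2 sin P) ≈ 2.1346.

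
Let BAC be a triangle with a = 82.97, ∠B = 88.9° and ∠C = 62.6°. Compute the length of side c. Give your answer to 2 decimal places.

154.38

The third angle is ∠A = 180° − ∠C − ∠B = 28.50°.
Law of sines: c = a·sin C/sin A ≈ 154.38.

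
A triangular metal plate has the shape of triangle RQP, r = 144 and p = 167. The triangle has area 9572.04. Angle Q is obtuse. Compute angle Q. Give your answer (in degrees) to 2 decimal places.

∠Q ≈ 127.24°

From area = ½·p·r·sin Q, we get sin Q = 2·area/(p·r) ≈ 0.79608.
Taking the obtuse solution, ∠Q ≈ 127.24°.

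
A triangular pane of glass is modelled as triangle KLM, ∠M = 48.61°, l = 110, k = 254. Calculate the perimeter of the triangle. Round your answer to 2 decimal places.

By the law of cosines, m² = k² + l² − 2·k·l·cos M = 39669, so m ≈ 199.17.
Semiperimeter s = (254+110+199.17)/2 = 281.59.
Perimeter = 254 + 110 + 199.17 = 563.17.

perimeter ≈ 563.17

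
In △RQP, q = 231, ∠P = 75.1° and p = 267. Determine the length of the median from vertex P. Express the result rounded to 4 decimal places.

Law of sines: sin Q = q·sin P/p ≈ 0.83608.
Since p ≥ q, only the acute value applies: ∠Q ≈ 56.73°.
Then ∠R = 180° − ∠P − ∠Q ≈ 48.17°.
Law of sines gives r = p·sin R/sin P ≈ 205.88.
Median from P: ½√(2·r² + 2·q² − p²) ≈ 173.35.

m_P ≈ 173.3518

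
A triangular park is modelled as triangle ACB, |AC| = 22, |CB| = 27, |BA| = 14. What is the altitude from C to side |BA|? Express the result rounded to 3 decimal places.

21.930

Semiperimeter s = (27 + 14 + 22)/2 = 31.5.
Heron's formula: area = √(31.5·4.5·17.5·9.5) ≈ 153.51.
The altitude from C has length 2·area/|BA| ≈ 21.93.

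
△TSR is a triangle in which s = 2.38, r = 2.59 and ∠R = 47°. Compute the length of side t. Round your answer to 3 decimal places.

Law of sines: sin S = s·sin R/r ≈ 0.67205.
Since r ≥ s, only the acute value applies: ∠S ≈ 42.23°.
Then ∠T = 180° − ∠R − ∠S ≈ 90.77°.
Law of sines gives t = r·sin T/sin R ≈ 3.5411.

3.541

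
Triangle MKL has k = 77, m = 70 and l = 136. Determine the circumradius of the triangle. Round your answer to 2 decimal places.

By the law of cosines, cos M = (k² + l² − m²) / (2·k·l) ≈ 0.93225, so ∠M ≈ 21.21°.
Circumradius = m/(2 sin M) ≈ 96.733.

96.73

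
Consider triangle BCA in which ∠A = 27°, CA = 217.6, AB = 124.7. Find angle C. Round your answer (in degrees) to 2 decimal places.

28.00

By the law of cosines, BC² = CA² + AB² − 2·CA·AB·cos A = 14545, so BC ≈ 120.6.
Law of cosines again: cos C = (BC² + CA² − AB²)/(2·BC·CA) ≈ 0.88298, so ∠C ≈ 28.00°.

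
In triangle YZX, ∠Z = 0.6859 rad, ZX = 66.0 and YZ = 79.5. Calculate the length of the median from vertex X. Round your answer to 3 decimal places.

43.309

By the law of cosines, XY² = YZ² + ZX² − 2·YZ·ZX·cos Z = 2555.5, so XY ≈ 50.552.
Median from X: ½√(2·ZX² + 2·XY² − YZ²) ≈ 43.309.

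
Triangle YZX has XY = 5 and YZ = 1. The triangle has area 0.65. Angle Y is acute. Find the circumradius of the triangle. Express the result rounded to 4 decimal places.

R ≈ 7.7745

From area = ½·XY·YZ·sin Y, we get sin Y = 2·area/(XY·YZ) ≈ 0.26000.
Taking the acute solution, ∠Y ≈ 0.2630 rad.
Law of cosines then gives ZX ≈ 4.0428.
Circumradius = ZX/(2 sin Y) ≈ 7.7745.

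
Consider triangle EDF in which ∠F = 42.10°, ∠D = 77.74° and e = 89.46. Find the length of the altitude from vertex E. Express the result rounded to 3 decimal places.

The third angle is ∠E = 180° − ∠D − ∠F = 60.16°.
Law of sines: d = e·sin D/sin E ≈ 100.78.
Law of sines: f = e·sin F/sin E ≈ 69.144.
Area = ½·e·d·sin F ≈ 3022.3.
The altitude from E has length 2·area/e ≈ 67.567.

67.567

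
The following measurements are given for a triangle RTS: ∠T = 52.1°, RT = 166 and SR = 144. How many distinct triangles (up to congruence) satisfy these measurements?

RT·sin T = 166·sin(52.1°) ≈ 131.
Since RT sin T < SR < RT (131 < 144 < 166), two triangles exist.

2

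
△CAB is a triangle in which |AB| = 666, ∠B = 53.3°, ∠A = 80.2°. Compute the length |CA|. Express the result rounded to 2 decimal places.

736.15

The third angle is ∠C = 180° − ∠A − ∠B = 46.50°.
Law of sines: |CA| = |AB|·sin B/sin C ≈ 736.15.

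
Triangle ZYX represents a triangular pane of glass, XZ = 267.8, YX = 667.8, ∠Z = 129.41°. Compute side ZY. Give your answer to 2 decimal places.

Law of sines: sin Y = XZ·sin Z/YX ≈ 0.30984.
Since YX ≥ XZ, only the acute value applies: ∠Y ≈ 18.05°.
Then ∠X = 180° − ∠Z − ∠Y ≈ 32.54°.
Law of sines gives ZY = YX·sin X/sin Z ≈ 464.92.

464.92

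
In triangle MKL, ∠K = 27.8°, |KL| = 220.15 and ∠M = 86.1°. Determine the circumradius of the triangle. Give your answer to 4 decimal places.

The third angle is ∠L = 180° − ∠M − ∠K = 66.10°.
Law of sines: |LM| = |KL|·sin K/sin M ≈ 102.91.
Law of sines: |MK| = |KL|·sin L/sin M ≈ 201.74.
Circumradius = |KL|/(2 sin M) ≈ 110.33.

110.3305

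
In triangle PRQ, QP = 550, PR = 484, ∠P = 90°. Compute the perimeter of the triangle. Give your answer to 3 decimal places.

By the law of cosines, RQ² = QP² + PR² − 2·QP·PR·cos P = 5.3676e+05, so RQ ≈ 732.64.
Semiperimeter s = (732.64+550+484)/2 = 883.32.
Perimeter = 732.64 + 550 + 484 = 1766.6.

1766.636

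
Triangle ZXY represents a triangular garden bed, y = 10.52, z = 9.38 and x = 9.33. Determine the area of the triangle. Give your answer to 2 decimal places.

area ≈ 40.69

Semiperimeter s = (9.38 + 9.33 + 10.52)/2 = 14.615.
Heron's formula: area = √(14.615·5.235·5.285·4.095) ≈ 40.692.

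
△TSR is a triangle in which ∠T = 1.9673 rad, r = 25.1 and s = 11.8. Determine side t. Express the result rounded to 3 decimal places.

31.591

By the law of cosines, t² = s² + r² − 2·s·r·cos T = 998.02, so t ≈ 31.591.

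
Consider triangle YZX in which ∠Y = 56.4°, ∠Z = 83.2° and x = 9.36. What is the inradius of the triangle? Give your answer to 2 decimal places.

The third angle is ∠X = 180° − ∠Y − ∠Z = 40.40°.
Law of sines: y = x·sin Y/sin X ≈ 12.029.
Law of sines: z = x·sin Z/sin X ≈ 14.34.
Area = ½·x·y·sin Z ≈ 55.899.
Semiperimeter s = (12.029+14.34+9.36)/2 = 17.865.
Inradius = area/s = 55.899/17.865 ≈ 3.1291.

3.13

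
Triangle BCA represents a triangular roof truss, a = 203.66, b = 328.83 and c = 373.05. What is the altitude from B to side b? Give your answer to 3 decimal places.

h_B ≈ 203.040

Semiperimeter s = (328.83 + 373.05 + 203.66)/2 = 452.77.
Heron's formula: area = √(452.77·123.94·79.72·249.11) ≈ 33383.
The altitude from B has length 2·area/b ≈ 203.04.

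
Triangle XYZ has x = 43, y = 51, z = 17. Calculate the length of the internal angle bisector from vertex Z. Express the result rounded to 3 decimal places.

By the law of cosines, cos Z = (x² + y² − z²) / (2·x·y) ≈ 0.94870, so ∠Z ≈ 18.43°.
The bisector from Z has length 2·x·y·cos(∠Z/2)/(x+y) ≈ 46.057.

t_Z ≈ 46.057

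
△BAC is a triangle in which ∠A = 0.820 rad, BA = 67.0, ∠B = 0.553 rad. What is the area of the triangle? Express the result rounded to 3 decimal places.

area ≈ 879.093

The third angle is ∠C = π − ∠B − ∠A = 1.769 rad.
Law of sines: AC = BA·sin B/sin C ≈ 35.891.
Law of sines: CB = BA·sin A/sin C ≈ 49.961.
Area = ½·BA·AC·sin A ≈ 879.09.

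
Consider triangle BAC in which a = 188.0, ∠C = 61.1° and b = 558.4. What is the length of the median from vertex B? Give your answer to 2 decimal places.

m_B ≈ 250.12

By the law of cosines, c² = b² + a² − 2·b·a·cos C = 2.4569e+05, so c ≈ 495.67.
Median from B: ½√(2·a² + 2·c² − b²) ≈ 250.12.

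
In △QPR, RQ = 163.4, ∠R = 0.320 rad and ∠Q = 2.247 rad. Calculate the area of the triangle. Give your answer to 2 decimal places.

6026.45

The third angle is ∠P = π − ∠R − ∠Q = 0.575 rad.
Law of sines: PR = RQ·sin Q/sin P ≈ 234.49.
Law of sines: QP = RQ·sin R/sin P ≈ 94.574.
Area = ½·RQ·PR·sin R ≈ 6026.5.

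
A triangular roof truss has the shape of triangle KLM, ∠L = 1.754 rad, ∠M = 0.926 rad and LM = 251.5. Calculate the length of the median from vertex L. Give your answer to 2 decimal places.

The third angle is ∠K = π − ∠L − ∠M = 0.462 rad.
Law of sines: MK = LM·sin L/sin K ≈ 555.24.
Law of sines: KL = LM·sin M/sin K ≈ 451.32.
Median from L: ½√(2·KL² + 2·LM² − MK²) ≈ 237.48.

237.48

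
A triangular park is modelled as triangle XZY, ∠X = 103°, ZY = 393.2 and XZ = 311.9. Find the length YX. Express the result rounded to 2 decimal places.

Law of sines: sin Y = XZ·sin X/ZY ≈ 0.77290.
Since ZY ≥ XZ, only the acute value applies: ∠Y ≈ 50.62°.
Then ∠Z = 180° − ∠X − ∠Y ≈ 26.38°.
Law of sines gives YX = ZY·sin Z/sin X ≈ 179.33.

179.33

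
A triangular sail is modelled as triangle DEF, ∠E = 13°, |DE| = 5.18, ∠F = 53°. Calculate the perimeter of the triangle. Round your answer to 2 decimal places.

perimeter ≈ 12.56

The third angle is ∠D = 180° − ∠E − ∠F = 114.00°.
Law of sines: |EF| = |DE|·sin D/sin F ≈ 5.9253.
Law of sines: |FD| = |DE|·sin E/sin F ≈ 1.459.
Semiperimeter s = (5.9253+1.459+5.18)/2 = 6.2822.
Perimeter = 5.9253 + 1.459 + 5.18 = 12.564.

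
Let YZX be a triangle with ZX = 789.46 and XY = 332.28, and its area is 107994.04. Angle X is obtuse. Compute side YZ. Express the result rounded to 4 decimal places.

From area = ½·ZX·XY·sin X, we get sin X = 2·area/(ZX·XY) ≈ 0.82337.
Taking the obtuse solution, ∠X ≈ 124.58°.
Law of cosines then gives YZ ≈ 1015.6.

1015.5758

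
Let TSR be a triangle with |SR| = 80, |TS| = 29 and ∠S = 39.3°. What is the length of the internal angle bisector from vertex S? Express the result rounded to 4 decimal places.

By the law of cosines, |RT|² = |TS|² + |SR|² − 2·|TS|·|SR|·cos S = 3650.4, so |RT| ≈ 60.418.
The bisector from S has length 2·|TS|·|SR|·cos(∠S/2)/(|TS|+|SR|) ≈ 40.09.

40.0898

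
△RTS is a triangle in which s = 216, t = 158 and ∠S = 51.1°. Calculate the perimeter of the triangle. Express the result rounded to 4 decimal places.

Law of sines: sin T = t·sin S/s ≈ 0.56927.
Since s ≥ t, only the acute value applies: ∠T ≈ 34.70°.
Then ∠R = 180° − ∠S − ∠T ≈ 94.20°.
Law of sines gives r = s·sin R/sin S ≈ 276.8.
Semiperimeter p = (276.8+158+216)/2 = 325.4.
Perimeter = 276.8 + 158 + 216 = 650.8.

perimeter ≈ 650.8026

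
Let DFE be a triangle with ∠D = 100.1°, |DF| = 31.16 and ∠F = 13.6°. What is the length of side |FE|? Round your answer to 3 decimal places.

The third angle is ∠E = 180° − ∠D − ∠F = 66.30°.
Law of sines: |FE| = |DF|·sin D/sin E ≈ 33.503.

33.503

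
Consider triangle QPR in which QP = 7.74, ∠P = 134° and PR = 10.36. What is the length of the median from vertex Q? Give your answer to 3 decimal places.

m_Q ≈ 11.935

By the law of cosines, RQ² = QP² + PR² − 2·QP·PR·cos P = 278.64, so RQ ≈ 16.693.
Median from Q: ½√(2·RQ² + 2·QP² − PR²) ≈ 11.935.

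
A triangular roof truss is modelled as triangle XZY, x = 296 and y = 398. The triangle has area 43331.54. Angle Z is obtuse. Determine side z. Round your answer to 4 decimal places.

636.8850

From area = ½·y·x·sin Z, we get sin Z = 2·area/(y·x) ≈ 0.73563.
Taking the obtuse solution, ∠Z ≈ 132.64°.
Law of cosines then gives z ≈ 636.88.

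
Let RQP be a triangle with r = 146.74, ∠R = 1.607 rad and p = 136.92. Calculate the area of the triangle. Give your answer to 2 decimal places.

Law of sines: sin P = p·sin R/r ≈ 0.93247.
Since r ≥ p, only the acute value applies: ∠P ≈ 1.201 rad.
Then ∠Q = π − ∠R − ∠P ≈ 0.333 rad.
Law of sines gives q = r·sin Q/sin R ≈ 48.054.
Area = ½·r·p·sin Q ≈ 3287.7.

3287.65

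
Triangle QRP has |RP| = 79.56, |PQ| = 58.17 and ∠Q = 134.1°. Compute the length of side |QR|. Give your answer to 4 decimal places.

Law of sines: sin R = |PQ|·sin Q/|RP| ≈ 0.52506.
Since |RP| ≥ |PQ|, only the acute value applies: ∠R ≈ 31.67°.
Then ∠P = 180° − ∠Q − ∠R ≈ 14.23°.
Law of sines gives |QR| = |RP|·sin P/sin Q ≈ 27.23.

27.2297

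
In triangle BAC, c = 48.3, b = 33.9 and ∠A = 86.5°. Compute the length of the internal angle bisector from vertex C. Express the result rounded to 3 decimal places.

t_C ≈ 37.380

By the law of cosines, a² = c² + b² − 2·c·b·cos A = 3282.2, so a ≈ 57.29.
Law of cosines again: cos C = (b² + a² − c²)/(2·b·a) ≈ 0.54025, so ∠C ≈ 57.30°.
The bisector from C has length 2·b·a·cos(∠C/2)/(b+a) ≈ 37.38.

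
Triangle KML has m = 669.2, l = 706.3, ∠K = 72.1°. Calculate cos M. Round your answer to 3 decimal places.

By the law of cosines, k² = m² + l² − 2·m·l·cos K = 6.5614e+05, so k ≈ 810.02.
Law of cosines again: cos M = (l² + k² − m²)/(2·l·k) ≈ 0.61803, so ∠M ≈ 51.83°.

0.618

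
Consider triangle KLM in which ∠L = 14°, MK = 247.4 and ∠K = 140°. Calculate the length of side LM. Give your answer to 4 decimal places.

657.3430

The third angle is ∠M = 180° − ∠K − ∠L = 26.00°.
Law of sines: LM = MK·sin K/sin L ≈ 657.34.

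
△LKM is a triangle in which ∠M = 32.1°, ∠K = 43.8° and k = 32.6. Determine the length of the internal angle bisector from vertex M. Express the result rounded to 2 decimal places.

The third angle is ∠L = 180° − ∠K − ∠M = 104.10°.
Law of sines: l = k·sin L/sin K ≈ 45.681.
Law of sines: m = k·sin M/sin K ≈ 25.029.
The bisector from M has length 2·l·k·cos(∠M/2)/(l+k) ≈ 36.565.

36.56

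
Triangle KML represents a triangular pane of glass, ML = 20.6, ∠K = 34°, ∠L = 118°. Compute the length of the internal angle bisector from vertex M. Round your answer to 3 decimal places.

t_M ≈ 24.475

The third angle is ∠M = 180° − ∠L − ∠K = 28.00°.
Law of sines: LK = ML·sin M/sin K ≈ 17.295.
Law of sines: KM = ML·sin L/sin K ≈ 32.527.
The bisector from M has length 2·KM·ML·cos(∠M/2)/(KM+ML) ≈ 24.475.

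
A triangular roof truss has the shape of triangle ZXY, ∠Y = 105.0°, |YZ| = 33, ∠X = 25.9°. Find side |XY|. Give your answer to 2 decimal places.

The third angle is ∠Z = 180° − ∠X − ∠Y = 49.10°.
Law of sines: |XY| = |YZ|·sin Z/sin X ≈ 57.104.

57.10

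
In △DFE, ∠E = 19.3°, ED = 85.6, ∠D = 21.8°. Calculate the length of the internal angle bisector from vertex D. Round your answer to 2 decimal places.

56.24

The third angle is ∠F = 180° − ∠E − ∠D = 138.90°.
Law of sines: FE = ED·sin D/sin F ≈ 48.358.
Law of sines: DF = ED·sin E/sin F ≈ 43.038.
The bisector from D has length 2·ED·DF·cos(∠D/2)/(ED+DF) ≈ 56.244.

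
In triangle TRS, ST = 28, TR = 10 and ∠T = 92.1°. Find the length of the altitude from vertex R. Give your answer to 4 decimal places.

h_R ≈ 9.9933

By the law of cosines, RS² = ST² + TR² − 2·ST·TR·cos T = 904.52, so RS ≈ 30.075.
Area = ½·ST·TR·sin T ≈ 139.91.
The altitude from R has length 2·area/ST ≈ 9.9933.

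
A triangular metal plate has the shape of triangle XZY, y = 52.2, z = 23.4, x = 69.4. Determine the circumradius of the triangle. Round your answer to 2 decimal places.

By the law of cosines, cos X = (z² + y² − x²) / (2·z·y) ≈ -0.63200, so ∠X ≈ 129.20°.
Circumradius = x/(2 sin X) ≈ 44.776.

44.78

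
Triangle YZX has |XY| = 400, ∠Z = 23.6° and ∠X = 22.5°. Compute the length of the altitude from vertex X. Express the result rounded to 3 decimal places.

h_X ≈ 288.220

The third angle is ∠Y = 180° − ∠Z − ∠X = 133.90°.
Law of sines: |ZX| = |XY|·sin Y/sin Z ≈ 719.92.
Law of sines: |YZ| = |XY|·sin X/sin Z ≈ 382.35.
Area = ½·|XY|·|ZX|·sin X ≈ 55101.
The altitude from X has length 2·area/|YZ| ≈ 288.22.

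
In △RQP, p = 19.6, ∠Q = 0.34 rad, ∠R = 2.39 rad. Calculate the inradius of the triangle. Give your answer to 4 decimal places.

3.1511

The third angle is ∠P = π − ∠R − ∠Q = 0.412 rad.
Law of sines: r = p·sin R/sin P ≈ 33.452.
Law of sines: q = p·sin Q/sin P ≈ 16.338.
Area = ½·p·r·sin Q ≈ 109.33.
Semiperimeter s = (33.452+16.338+19.6)/2 = 34.695.
Inradius = area/s = 109.33/34.695 ≈ 3.1511.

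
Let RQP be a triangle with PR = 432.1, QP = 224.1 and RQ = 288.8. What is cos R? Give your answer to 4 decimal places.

0.8811

By the law of cosines, cos R = (PR² + RQ² − QP²) / (2·PR·RQ) ≈ 0.88106, so ∠R ≈ 0.493 rad.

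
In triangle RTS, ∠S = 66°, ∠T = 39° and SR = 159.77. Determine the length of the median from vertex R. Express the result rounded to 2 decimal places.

m_R ≈ 156.92

The third angle is ∠R = 180° − ∠T − ∠S = 75.00°.
Law of sines: TS = SR·sin R/sin T ≈ 245.23.
Law of sines: RT = SR·sin S/sin T ≈ 231.93.
Median from R: ½√(2·SR² + 2·RT² − TS²) ≈ 156.92.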